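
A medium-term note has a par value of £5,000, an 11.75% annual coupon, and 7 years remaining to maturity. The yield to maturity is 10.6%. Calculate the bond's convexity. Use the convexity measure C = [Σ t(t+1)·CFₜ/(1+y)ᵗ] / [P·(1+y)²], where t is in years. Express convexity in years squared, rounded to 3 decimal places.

With y = 0.106:
  t   CF        PV=CF/(1+0.106)^t    t·PV        t(t+1)·PV
  1       587.50       531.1935       531.1935       1,062.3870
  2       587.50       480.2834       960.5669       2,881.7007
  3       587.50       434.2527     1,302.7580       5,211.0320
  4       587.50       392.6335     1,570.5340       7,852.6702
  5       587.50       355.0032     1,775.0159      10,650.0952
  6       587.50       320.9794     1,925.8762      13,481.1332
  7     5,587.50     2,760.1434    19,321.0039     154,568.0309
  Σ                  5,274.4891    27,386.9483     195,707.0491
P = 5,274.4891.
Convexity = Σ t(t+1)·PV / [P·(1+y)²] = 195,707.0491 / (5,274.4891 × 1.223236) = 30.33303.

30.333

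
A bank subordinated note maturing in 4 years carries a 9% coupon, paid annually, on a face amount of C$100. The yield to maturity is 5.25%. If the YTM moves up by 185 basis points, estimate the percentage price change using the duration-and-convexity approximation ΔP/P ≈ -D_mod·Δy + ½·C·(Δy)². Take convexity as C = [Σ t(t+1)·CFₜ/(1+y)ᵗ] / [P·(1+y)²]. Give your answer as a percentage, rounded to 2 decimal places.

With y = 0.0525:
  t   CF        PV=CF/(1+0.0525)^t    t·PV        t(t+1)·PV
  1         9.00         8.5511         8.5511          17.1021
  2         9.00         8.1245        16.2491          48.7472
  3         9.00         7.7193        23.1578          92.6312
  4       109.00        88.8256       355.3023       1,776.5117
  Σ                    113.2205       403.2603       1,934.9923
P = 113.2205; D_Mac = 3.56173 yrs; D_mod = 3.38406 yrs; C = 15.42802.
Duration effect: -3.38406 × (+0.0185) = -0.062605
Convexity effect: 0.5 × 15.42802 × (0.0185)² = +0.0026401
ΔP/P ≈ -0.062605 + 0.0026401 = -0.059965 = -5.9965%.

-6.00%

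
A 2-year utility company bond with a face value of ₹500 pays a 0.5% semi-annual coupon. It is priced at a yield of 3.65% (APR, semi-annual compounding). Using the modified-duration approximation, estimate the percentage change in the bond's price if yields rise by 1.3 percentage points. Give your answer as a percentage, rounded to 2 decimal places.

Periodic yield y = 0.01825. Modified duration first:
  t   CF        PV=CF/(1+0.01825)^t    t·PV
  1         1.25         1.2276         1.2276
  2         1.25         1.2056         2.4112
  3         1.25         1.1840         3.5520
  4       501.25       466.2692     1,865.0767
  Σ                    469.8864     1,872.2675
P = 469.8864; D_Mac = 3.98451 half-year periods = 1.99226 yrs; D_mod = 1.99226/(1+0.01825) = 1.95655 yrs.
ΔP/P ≈ -D_mod · Δy = -1.95655 × (+0.013) = -0.025435 = -2.5435%.

-2.54%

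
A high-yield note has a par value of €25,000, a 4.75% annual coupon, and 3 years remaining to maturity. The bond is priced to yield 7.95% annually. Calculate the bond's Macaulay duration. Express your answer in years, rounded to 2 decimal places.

2.86 years

Periodic yield y = 0.0795. Discount each cash flow and weight by its year:
  t   CF        PV=CF/(1+0.0795)^t    t·PV
  1     1,187.50     1,100.0463     1,100.0463
  2     1,187.50     1,019.0332     2,038.0664
  3    26,187.50    20,817.3815    62,452.1444
  Σ                 22,936.4610    65,590.2571
Price P = Σ PV = 22,936.4610.
Macaulay duration = Σ(t·PV) / P = 65,590.2571 / 22,936.4610 = 2.85965 years.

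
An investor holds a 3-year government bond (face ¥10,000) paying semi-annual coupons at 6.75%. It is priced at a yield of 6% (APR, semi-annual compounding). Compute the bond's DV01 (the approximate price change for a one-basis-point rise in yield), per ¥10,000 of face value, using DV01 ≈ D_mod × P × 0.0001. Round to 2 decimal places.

Periodic yield y = 0.03.
  t   CF        PV=CF/(1+0.03)^t    t·PV
  1       337.50       327.6699       327.6699
  2       337.50       318.1261       636.2522
  3       337.50       308.8603       926.5809
  4       337.50       299.8644     1,199.4575
  5       337.50       291.1305     1,455.6523
  6    10,337.50     8,657.4935    51,944.9610
  Σ                 10,203.1447    56,490.5739
P = 10,203.1447; D_Mac = 5.53658 half-year periods = 2.76829 yrs; D_mod = 2.68766 yrs.
DV01 ≈ 2.68766 × 10,203.1447 × 0.0001 = 2.742261.

¥2.74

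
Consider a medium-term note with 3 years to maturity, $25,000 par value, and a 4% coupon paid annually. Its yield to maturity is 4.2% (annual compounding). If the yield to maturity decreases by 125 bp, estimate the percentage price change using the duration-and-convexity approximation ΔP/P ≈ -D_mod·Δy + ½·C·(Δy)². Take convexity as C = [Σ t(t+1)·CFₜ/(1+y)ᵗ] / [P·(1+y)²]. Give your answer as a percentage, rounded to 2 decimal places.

With y = 0.042:
  t   CF        PV=CF/(1+0.042)^t    t·PV        t(t+1)·PV
  1     1,000.00       959.6929       959.6929       1,919.3858
  2     1,000.00       921.0105     1,842.0209       5,526.0628
  3    26,000.00    22,981.0671    68,943.2013     275,772.8054
  Σ                 24,861.7705    71,744.9152     283,218.2539
P = 24,861.7705; D_Mac = 2.88575 yrs; D_mod = 2.76944 yrs; C = 10.49189.
Duration effect: -2.76944 × (-0.0125) = +0.034618
Convexity effect: 0.5 × 10.49189 × (-0.0125)² = +0.0008197
ΔP/P ≈ +0.034618 + 0.0008197 = +0.035438 = +3.5438%.

+3.54%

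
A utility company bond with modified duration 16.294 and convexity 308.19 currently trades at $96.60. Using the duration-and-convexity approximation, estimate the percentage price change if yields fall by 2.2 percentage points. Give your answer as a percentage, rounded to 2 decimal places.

+43.30%

Duration effect: -D_mod·Δy = -16.294 × (-0.022) = +0.358468
Convexity effect: ½·C·(Δy)² = 0.5 × 308.19 × (-0.022)² = +0.07458198
ΔP/P ≈ +0.358468 + 0.07458198 = +0.43304998
= +43.304998%.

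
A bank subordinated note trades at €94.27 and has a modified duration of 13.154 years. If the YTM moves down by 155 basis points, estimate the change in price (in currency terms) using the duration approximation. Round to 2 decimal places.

Duration approximation: ΔP/P ≈ -D_mod · Δy = -13.154 × (-0.0155) = +0.203887.
ΔP ≈ 94.27 × (+0.203887) = +19.22042749.

+€19.22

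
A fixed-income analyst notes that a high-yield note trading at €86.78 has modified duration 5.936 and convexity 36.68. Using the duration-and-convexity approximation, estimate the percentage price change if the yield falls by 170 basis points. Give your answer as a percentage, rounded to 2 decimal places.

+10.62%

Duration effect: -D_mod·Δy = -5.936 × (-0.017) = +0.100912
Convexity effect: ½·C·(Δy)² = 0.5 × 36.68 × (-0.017)² = +0.00530026
ΔP/P ≈ +0.100912 + 0.00530026 = +0.10621226
= +10.621226%.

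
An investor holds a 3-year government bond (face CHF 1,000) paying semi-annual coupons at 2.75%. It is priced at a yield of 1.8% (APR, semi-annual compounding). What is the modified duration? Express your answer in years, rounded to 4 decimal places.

Periodic yield y = 0.009. First find Macaulay duration:
  t   CF        PV=CF/(1+0.009)^t    t·PV
  1        13.75        13.6274        13.6274
  2        13.75        13.5058        27.0116
  3        13.75        13.3853        40.1560
  4        13.75        13.2659        53.0638
  5        13.75        13.1476        65.7381
  6     1,013.75       960.6913     5,764.1480
  Σ                  1,027.6234     5,963.7447
P = 1,027.6234; Macaulay duration = 5,963.7447 / 1,027.6234 = 5.80343 half-year periods = 2.90172 years.
Modified duration = D_Mac / (1 + y) = 2.90172 / 1.009 = 2.87583 years.

2.8758 years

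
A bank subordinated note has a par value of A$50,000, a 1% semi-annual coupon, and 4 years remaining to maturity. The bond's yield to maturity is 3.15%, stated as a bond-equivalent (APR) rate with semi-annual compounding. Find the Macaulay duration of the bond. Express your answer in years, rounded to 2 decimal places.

Periodic yield y = 0.01575. Discount each cash flow and weight by its period:
  t   CF        PV=CF/(1+0.01575)^t    t·PV
  1       250.00       246.1236       246.1236
  2       250.00       242.3072       484.6144
  3       250.00       238.5501       715.6502
  4       250.00       234.8511       939.4046
  5       250.00       231.2096     1,156.0480
  6       250.00       227.6245     1,365.7471
  7       250.00       224.0950     1,568.6651
  8    50,250.00    44,344.6691   354,757.3524
  Σ                 45,989.4301   361,233.6053
Price P = Σ PV = 45,989.4301.
Macaulay duration = Σ(t·PV) / P = 361,233.6053 / 45,989.4301 = 7.85471 half-year periods.
In years: 7.85471 / 2 = 3.92735 years.

3.93 years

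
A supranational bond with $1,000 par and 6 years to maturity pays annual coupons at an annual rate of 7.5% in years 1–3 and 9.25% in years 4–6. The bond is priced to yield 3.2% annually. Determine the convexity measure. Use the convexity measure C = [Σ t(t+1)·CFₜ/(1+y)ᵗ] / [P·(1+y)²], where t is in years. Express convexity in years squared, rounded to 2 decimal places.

31.91

With y = 0.032:
  t   CF        PV=CF/(1+0.032)^t    t·PV        t(t+1)·PV
  1        75.00        72.6744        72.6744         145.3488
  2        75.00        70.4209       140.8419         422.5257
  3        75.00        68.2374       204.7121         818.8482
  4        92.50        81.5498       326.1992       1,630.9962
  5        92.50        79.0211       395.1057       2,370.6340
  6     1,092.50       904.3640     5,426.1839      37,983.2876
  Σ                  1,276.2677     6,565.7172      43,371.6405
P = 1,276.2677.
Convexity = Σ t(t+1)·PV / [P·(1+y)²] = 43,371.6405 / (1,276.2677 × 1.065024) = 31.90838.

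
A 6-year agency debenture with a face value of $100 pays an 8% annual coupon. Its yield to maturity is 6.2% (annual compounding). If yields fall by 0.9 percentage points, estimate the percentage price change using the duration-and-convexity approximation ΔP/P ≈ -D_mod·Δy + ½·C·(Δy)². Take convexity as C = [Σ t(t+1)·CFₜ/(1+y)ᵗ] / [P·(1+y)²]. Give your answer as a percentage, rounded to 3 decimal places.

+4.389%

With y = 0.062:
  t   CF        PV=CF/(1+0.062)^t    t·PV        t(t+1)·PV
  1         8.00         7.5330         7.5330          15.0659
  2         8.00         7.0932        14.1864          42.5591
  3         8.00         6.6791        20.0372          80.1489
  4         8.00         6.2891        25.1566         125.7830
  5         8.00         5.9220        29.6099         177.6596
  6       108.00        75.2795       451.6769       3,161.7385
  Σ                    108.7958       548.2000       3,602.9550
P = 108.7958; D_Mac = 5.03880 yrs; D_mod = 4.74463 yrs; C = 29.36280.
Duration effect: -4.74463 × (-0.009) = +0.042702
Convexity effect: 0.5 × 29.36280 × (-0.009)² = +0.0011892
ΔP/P ≈ +0.042702 + 0.0011892 = +0.043891 = +4.3891%.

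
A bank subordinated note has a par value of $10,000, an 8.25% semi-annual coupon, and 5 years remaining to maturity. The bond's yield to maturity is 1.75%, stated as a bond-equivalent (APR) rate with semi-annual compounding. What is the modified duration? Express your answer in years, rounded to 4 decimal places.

Periodic yield y = 0.00875. First find Macaulay duration:
  t   CF        PV=CF/(1+0.00875)^t    t·PV
  1       412.50       408.9219       408.9219
  2       412.50       405.3749       810.7498
  3       412.50       401.8586     1,205.5759
  4       412.50       398.3729     1,593.4915
  5       412.50       394.9174     1,974.5868
  6       412.50       391.4918     2,348.9508
  7       412.50       388.0960     2,716.6717
  8       412.50       384.7296     3,077.8366
  9       412.50       381.3924     3,432.5315
  10   10,412.50     9,543.7606    95,437.6061
  Σ                 13,098.9160   113,006.9226
P = 13,098.9160; Macaulay duration = 113,006.9226 / 13,098.9160 = 8.62720 half-year periods = 4.31360 years.
Modified duration = D_Mac / (1 + y) = 4.31360 / 1.00875 = 4.27618 years.

4.2762 years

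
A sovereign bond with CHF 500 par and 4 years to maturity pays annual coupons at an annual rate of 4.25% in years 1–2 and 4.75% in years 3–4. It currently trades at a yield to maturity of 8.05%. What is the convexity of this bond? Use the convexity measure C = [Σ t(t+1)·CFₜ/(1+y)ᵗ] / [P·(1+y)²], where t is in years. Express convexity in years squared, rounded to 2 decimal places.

With y = 0.0805:
  t   CF        PV=CF/(1+0.0805)^t    t·PV        t(t+1)·PV
  1        21.25        19.6668        19.6668          39.3336
  2        21.25        18.2016        36.4032         109.2096
  3        23.75        18.8274        56.4821         225.9283
  4       523.75       384.2598     1,537.0392       7,685.1960
  Σ                    440.9556     1,649.5913       8,059.6674
P = 440.9556.
Convexity = Σ t(t+1)·PV / [P·(1+y)²] = 8,059.6674 / (440.9556 × 1.167480) = 15.65571.

15.66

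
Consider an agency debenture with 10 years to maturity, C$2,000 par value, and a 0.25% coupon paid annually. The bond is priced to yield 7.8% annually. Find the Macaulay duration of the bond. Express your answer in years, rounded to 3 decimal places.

9.823 years

Periodic yield y = 0.078. Discount each cash flow and weight by its year:
  t   CF        PV=CF/(1+0.078)^t    t·PV
  1         5.00         4.6382         4.6382
  2         5.00         4.3026         8.6052
  3         5.00         3.9913        11.9739
  4         5.00         3.7025        14.8100
  5         5.00         3.4346        17.1730
  6         5.00         3.1861        19.1165
  7         5.00         2.9556        20.6889
  8         5.00         2.7417        21.9336
  9         5.00         2.5433        22.8899
  10    2,005.00       946.0776     9,460.7762
  Σ                    977.5735     9,602.6054
Price P = Σ PV = 977.5735.
Macaulay duration = Σ(t·PV) / P = 9,602.6054 / 977.5735 = 9.82290 years.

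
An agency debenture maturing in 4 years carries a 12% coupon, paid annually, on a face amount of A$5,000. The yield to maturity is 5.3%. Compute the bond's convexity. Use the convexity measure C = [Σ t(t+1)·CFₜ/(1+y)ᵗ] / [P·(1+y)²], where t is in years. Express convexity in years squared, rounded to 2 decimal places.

14.83

With y = 0.053:
  t   CF        PV=CF/(1+0.053)^t    t·PV        t(t+1)·PV
  1       600.00       569.8006       569.8006       1,139.6011
  2       600.00       541.1211     1,082.2423       3,246.7269
  3       600.00       513.8852     1,541.6557       6,166.6228
  4     5,600.00     4,554.8549    18,219.4194      91,097.0971
  Σ                  6,179.6618    21,413.1180     101,650.0479
P = 6,179.6618.
Convexity = Σ t(t+1)·PV / [P·(1+y)²] = 101,650.0479 / (6,179.6618 × 1.108809) = 14.83495.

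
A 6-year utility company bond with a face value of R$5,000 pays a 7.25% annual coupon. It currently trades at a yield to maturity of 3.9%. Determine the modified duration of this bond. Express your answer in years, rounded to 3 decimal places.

4.960 years

Periodic yield y = 0.039. First find Macaulay duration:
  t   CF        PV=CF/(1+0.039)^t    t·PV
  1       362.50       348.8932       348.8932
  2       362.50       335.7971       671.5942
  3       362.50       323.1926       969.5777
  4       362.50       311.0612     1,244.2447
  5       362.50       299.3852     1,496.9258
  6     5,362.50     4,262.5945    25,575.5670
  Σ                  5,880.9237    30,306.8026
P = 5,880.9237; Macaulay duration = 30,306.8026 / 5,880.9237 = 5.15341 years.
Modified duration = D_Mac / (1 + y) = 5.15341 / 1.039 = 4.95997 years.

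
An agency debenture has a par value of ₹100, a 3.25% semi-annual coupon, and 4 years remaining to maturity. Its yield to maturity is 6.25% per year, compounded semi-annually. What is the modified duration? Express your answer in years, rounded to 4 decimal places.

Periodic yield y = 0.03125. First find Macaulay duration:
  t   CF        PV=CF/(1+0.03125)^t    t·PV
  1        1.625         1.5758         1.5758
  2        1.625         1.5280         3.0560
  3        1.625         1.4817         4.4451
  4        1.625         1.4368         5.7472
  5        1.625         1.3933         6.9663
  6        1.625         1.3510         8.1063
  7        1.625         1.3101         9.1707
  8      101.625        79.4491       635.5926
  Σ                     89.5258       674.6600
P = 89.5258; Macaulay duration = 674.6600 / 89.5258 = 7.53593 half-year periods = 3.76797 years.
Modified duration = D_Mac / (1 + y) = 3.76797 / 1.03125 = 3.65379 years.

3.6538 years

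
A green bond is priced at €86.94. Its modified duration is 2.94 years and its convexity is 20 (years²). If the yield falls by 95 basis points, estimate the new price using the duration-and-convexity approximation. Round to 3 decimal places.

€89.447

Duration effect: -D_mod·Δy = -2.94 × (-0.0095) = +0.027930
Convexity effect: ½·C·(Δy)² = 0.5 × 20 × (-0.0095)² = +0.0009025
ΔP/P ≈ +0.027930 + 0.0009025 = +0.0288325
New price ≈ 86.94 × (1 + 0.0288325) = 89.44669755.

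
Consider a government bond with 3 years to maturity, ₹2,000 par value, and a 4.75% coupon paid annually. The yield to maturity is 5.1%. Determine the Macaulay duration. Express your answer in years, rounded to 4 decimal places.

Periodic yield y = 0.051. Discount each cash flow and weight by its year:
  t   CF        PV=CF/(1+0.051)^t    t·PV
  1        95.00        90.3901        90.3901
  2        95.00        86.0039       172.0078
  3     2,095.00     1,804.5789     5,413.7368
  Σ                  1,980.9729     5,676.1347
Price P = Σ PV = 1,980.9729.
Macaulay duration = Σ(t·PV) / P = 5,676.1347 / 1,980.9729 = 2.86533 years.

2.8653 years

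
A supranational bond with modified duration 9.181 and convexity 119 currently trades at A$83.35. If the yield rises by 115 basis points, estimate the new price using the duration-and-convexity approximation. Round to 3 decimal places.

Duration effect: -D_mod·Δy = -9.181 × (+0.0115) = -0.1055815
Convexity effect: ½·C·(Δy)² = 0.5 × 119 × (0.0115)² = +0.007868875
ΔP/P ≈ -0.1055815 + 0.007868875 = -0.097712625
New price ≈ 83.35 × (1 - 0.097712625) = 75.20565270625.

A$75.206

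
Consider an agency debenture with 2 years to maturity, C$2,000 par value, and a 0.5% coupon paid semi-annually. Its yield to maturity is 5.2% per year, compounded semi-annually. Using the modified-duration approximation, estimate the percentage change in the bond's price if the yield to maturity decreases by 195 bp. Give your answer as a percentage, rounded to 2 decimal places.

+3.79%

Periodic yield y = 0.026. Modified duration first:
  t   CF        PV=CF/(1+0.026)^t    t·PV
  1         5.00         4.8733         4.8733
  2         5.00         4.7498         9.4996
  3         5.00         4.6294        13.8883
  4     2,005.00     1,809.3598     7,237.4391
  Σ                  1,823.6123     7,265.7003
P = 1,823.6123; D_Mac = 3.98424 half-year periods = 1.99212 yrs; D_mod = 1.99212/(1+0.026) = 1.94164 yrs.
ΔP/P ≈ -D_mod · Δy = -1.94164 × (-0.0195) = +0.037862 = +3.7862%.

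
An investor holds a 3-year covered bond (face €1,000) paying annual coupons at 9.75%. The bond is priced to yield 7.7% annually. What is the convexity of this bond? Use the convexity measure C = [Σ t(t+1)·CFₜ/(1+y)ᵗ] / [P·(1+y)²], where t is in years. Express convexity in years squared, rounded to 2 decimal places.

9.19

With y = 0.077:
  t   CF        PV=CF/(1+0.077)^t    t·PV        t(t+1)·PV
  1        97.50        90.5292        90.5292         181.0585
  2        97.50        84.0569       168.1137         504.3412
  3     1,097.50       878.5317     2,635.5950      10,542.3800
  Σ                  1,053.1178     2,894.2380      11,227.7797
P = 1,053.1178.
Convexity = Σ t(t+1)·PV / [P·(1+y)²] = 11,227.7797 / (1,053.1178 × 1.159929) = 9.19148.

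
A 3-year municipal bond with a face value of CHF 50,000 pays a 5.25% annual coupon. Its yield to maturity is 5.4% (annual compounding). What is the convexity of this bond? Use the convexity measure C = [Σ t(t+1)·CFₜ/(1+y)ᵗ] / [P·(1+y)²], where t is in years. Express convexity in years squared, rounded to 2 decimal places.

With y = 0.054:
  t   CF        PV=CF/(1+0.054)^t    t·PV        t(t+1)·PV
  1     2,625.00     2,490.5123     2,490.5123       4,981.0247
  2     2,625.00     2,362.9149     4,725.8299      14,177.4896
  3    52,625.00    44,943.8504   134,831.5512     539,326.2047
  Σ                 49,797.2777   142,047.8934     558,484.7190
P = 49,797.2777.
Convexity = Σ t(t+1)·PV / [P·(1+y)²] = 558,484.7190 / (49,797.2777 × 1.110916) = 10.09542.

10.10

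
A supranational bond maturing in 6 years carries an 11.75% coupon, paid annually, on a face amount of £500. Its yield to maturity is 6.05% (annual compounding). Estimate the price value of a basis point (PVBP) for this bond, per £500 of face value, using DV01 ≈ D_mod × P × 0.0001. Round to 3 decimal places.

Periodic yield y = 0.0605.
  t   CF        PV=CF/(1+0.0605)^t    t·PV
  1        58.75        55.3984        55.3984
  2        58.75        52.2380       104.4760
  3        58.75        49.2579       147.7737
  4        58.75        46.4478       185.7912
  5        58.75        43.7980       218.9901
  6       558.75       392.7837     2,356.7024
  Σ                    639.9239     3,069.1318
P = 639.9239; D_Mac = 4.79609 yrs; D_mod = 4.52248 yrs.
DV01 ≈ 4.52248 × 639.9239 × 0.0001 = 0.289404.

£0.289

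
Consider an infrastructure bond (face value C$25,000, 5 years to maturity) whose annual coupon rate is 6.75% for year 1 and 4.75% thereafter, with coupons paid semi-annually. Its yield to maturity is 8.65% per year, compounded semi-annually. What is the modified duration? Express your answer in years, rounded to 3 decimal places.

4.194 years

Periodic yield y = 0.04325. First find Macaulay duration:
  t   CF        PV=CF/(1+0.04325)^t    t·PV
  1       843.75       808.7707       808.7707
  2       843.75       775.2415     1,550.4829
  3       593.75       522.9238     1,568.7715
  4       593.75       501.2450     2,004.9800
  5       593.75       480.4649     2,402.3244
  6       593.75       460.5463     2,763.2776
  7       593.75       441.4534     3,090.1738
  8       593.75       423.1521     3,385.2166
  9       593.75       405.6095     3,650.4852
  10   25,593.75    16,759.0729   167,590.7288
  Σ                 21,578.4800   188,815.2116
P = 21,578.4800; Macaulay duration = 188,815.2116 / 21,578.4800 = 8.75016 half-year periods = 4.37508 years.
Modified duration = D_Mac / (1 + y) = 4.37508 / 1.04325 = 4.19370 years.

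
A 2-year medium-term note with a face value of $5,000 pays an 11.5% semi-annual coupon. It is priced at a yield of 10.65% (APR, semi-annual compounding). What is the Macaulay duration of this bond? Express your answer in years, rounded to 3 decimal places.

1.844 years

Periodic yield y = 0.05325. Discount each cash flow and weight by its period:
  t   CF        PV=CF/(1+0.05325)^t    t·PV
  1       287.50       272.9646       272.9646
  2       287.50       259.1641       518.3283
  3       287.50       246.0614       738.1841
  4     5,287.50     4,296.5959    17,186.3836
  Σ                  5,074.7860    18,715.8606
Price P = Σ PV = 5,074.7860.
Macaulay duration = Σ(t·PV) / P = 18,715.8606 / 5,074.7860 = 3.68801 half-year periods.
In years: 3.68801 / 2 = 1.84400 years.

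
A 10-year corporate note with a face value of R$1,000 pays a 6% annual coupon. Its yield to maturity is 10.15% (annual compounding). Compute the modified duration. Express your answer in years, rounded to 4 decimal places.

6.7244 years

Periodic yield y = 0.1015. First find Macaulay duration:
  t   CF        PV=CF/(1+0.1015)^t    t·PV
  1        60.00        54.4712        54.4712
  2        60.00        49.4518        98.9036
  3        60.00        44.8950       134.6849
  4        60.00        40.7580       163.0321
  5        60.00        37.0023       185.0115
  6        60.00        33.5926       201.5559
  7        60.00        30.4972       213.4803
  8        60.00        27.6870       221.4957
  9        60.00        25.1357       226.2212
  10    1,060.00       403.1446     4,031.4460
  Σ                    746.6354     5,530.3024
P = 746.6354; Macaulay duration = 5,530.3024 / 746.6354 = 7.40697 years.
Modified duration = D_Mac / (1 + y) = 7.40697 / 1.1015 = 6.72444 years.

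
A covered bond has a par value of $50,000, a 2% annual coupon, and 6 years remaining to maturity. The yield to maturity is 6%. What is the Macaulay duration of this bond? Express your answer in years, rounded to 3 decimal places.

5.673 years

Periodic yield y = 0.06. Discount each cash flow and weight by its year:
  t   CF        PV=CF/(1+0.06)^t    t·PV
  1     1,000.00       943.3962       943.3962
  2     1,000.00       889.9964     1,779.9929
  3     1,000.00       839.6193     2,518.8578
  4     1,000.00       792.0937     3,168.3747
  5     1,000.00       747.2582     3,736.2909
  6    51,000.00    35,952.9876   215,717.9254
  Σ                 40,165.3513   227,864.8378
Price P = Σ PV = 40,165.3513.
Macaulay duration = Σ(t·PV) / P = 227,864.8378 / 40,165.3513 = 5.67317 years.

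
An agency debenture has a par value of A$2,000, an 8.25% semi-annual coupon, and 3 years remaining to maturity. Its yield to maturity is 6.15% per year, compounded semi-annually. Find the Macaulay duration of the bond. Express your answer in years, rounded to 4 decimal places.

Periodic yield y = 0.03075. Discount each cash flow and weight by its period:
  t   CF        PV=CF/(1+0.03075)^t    t·PV
  1        82.50        80.0388        80.0388
  2        82.50        77.6510       155.3021
  3        82.50        75.3345       226.0035
  4        82.50        73.0871       292.3483
  5        82.50        70.9067       354.5335
  6     2,082.50     1,736.4607    10,418.7640
  Σ                  2,113.4788    11,526.9901
Price P = Σ PV = 2,113.4788.
Macaulay duration = Σ(t·PV) / P = 11,526.9901 / 2,113.4788 = 5.45404 half-year periods.
In years: 5.45404 / 2 = 2.72702 years.

2.7270 years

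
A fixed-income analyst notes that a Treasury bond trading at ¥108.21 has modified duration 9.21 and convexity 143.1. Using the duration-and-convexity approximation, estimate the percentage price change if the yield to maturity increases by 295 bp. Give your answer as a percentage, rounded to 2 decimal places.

-20.94%

Duration effect: -D_mod·Δy = -9.21 × (+0.0295) = -0.271695
Convexity effect: ½·C·(Δy)² = 0.5 × 143.1 × (0.0295)² = +0.0622663875
ΔP/P ≈ -0.271695 + 0.0622663875 = -0.2094286125
= -20.94286125%.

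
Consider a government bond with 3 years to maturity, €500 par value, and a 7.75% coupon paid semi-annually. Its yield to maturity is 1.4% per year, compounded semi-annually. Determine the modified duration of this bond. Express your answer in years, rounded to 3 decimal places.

Periodic yield y = 0.007. First find Macaulay duration:
  t   CF        PV=CF/(1+0.007)^t    t·PV
  1       19.375        19.2403        19.2403
  2       19.375        19.1066        38.2131
  3       19.375        18.9738        56.9213
  4       19.375        18.8419        75.3674
  5       19.375        18.7109        93.5544
  6      519.375       498.0859     2,988.5152
  Σ                    592.9593     3,271.8118
P = 592.9593; Macaulay duration = 3,271.8118 / 592.9593 = 5.51777 half-year periods = 2.75888 years.
Modified duration = D_Mac / (1 + y) = 2.75888 / 1.007 = 2.73971 years.

2.740 years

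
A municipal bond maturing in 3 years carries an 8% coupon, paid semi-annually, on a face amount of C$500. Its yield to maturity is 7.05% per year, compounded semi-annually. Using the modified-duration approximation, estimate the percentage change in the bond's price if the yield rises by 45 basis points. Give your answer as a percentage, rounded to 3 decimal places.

Periodic yield y = 0.03525. Modified duration first:
  t   CF        PV=CF/(1+0.03525)^t    t·PV
  1        20.00        19.3190        19.3190
  2        20.00        18.6612        37.3224
  3        20.00        18.0258        54.0774
  4        20.00        17.4120        69.6481
  5        20.00        16.8191        84.0957
  6       520.00       422.4078     2,534.4467
  Σ                    512.6449     2,798.9092
P = 512.6449; D_Mac = 5.45974 half-year periods = 2.72987 yrs; D_mod = 2.72987/(1+0.03525) = 2.63692 yrs.
ΔP/P ≈ -D_mod · Δy = -2.63692 × (+0.0045) = -0.011866 = -1.1866%.

-1.187%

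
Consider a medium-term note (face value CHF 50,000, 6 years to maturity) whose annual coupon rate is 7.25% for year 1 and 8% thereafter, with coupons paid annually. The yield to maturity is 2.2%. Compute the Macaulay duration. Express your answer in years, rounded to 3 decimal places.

5.160 years

Periodic yield y = 0.022. Discount each cash flow and weight by its year:
  t   CF        PV=CF/(1+0.022)^t    t·PV
  1     3,625.00     3,546.9667     3,546.9667
  2     4,000.00     3,829.6422     7,659.2844
  3     4,000.00     3,747.2037    11,241.6111
  4     4,000.00     3,666.5398    14,666.1594
  5     4,000.00     3,587.6124    17,938.0618
  6    54,000.00    47,390.1829   284,341.0975
  Σ                 65,768.1478   339,393.1810
Price P = Σ PV = 65,768.1478.
Macaulay duration = Σ(t·PV) / P = 339,393.1810 / 65,768.1478 = 5.16045 years.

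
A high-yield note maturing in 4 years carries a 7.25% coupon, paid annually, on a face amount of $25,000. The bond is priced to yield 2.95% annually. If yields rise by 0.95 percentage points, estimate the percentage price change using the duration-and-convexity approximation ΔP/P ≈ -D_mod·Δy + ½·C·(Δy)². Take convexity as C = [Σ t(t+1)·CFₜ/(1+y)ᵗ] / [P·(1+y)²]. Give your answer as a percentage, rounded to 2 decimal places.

With y = 0.0295:
  t   CF        PV=CF/(1+0.0295)^t    t·PV        t(t+1)·PV
  1     1,812.50     1,760.5634     1,760.5634       3,521.1268
  2     1,812.50     1,710.1150     3,420.2300      10,260.6899
  3     1,812.50     1,661.1122     4,983.3365      19,933.3461
  4    26,812.50    23,868.8726    95,475.4902     477,377.4512
  Σ                 29,000.6631   105,639.6201     511,092.6140
P = 29,000.6631; D_Mac = 3.64266 yrs; D_mod = 3.53828 yrs; C = 16.62796.
Duration effect: -3.53828 × (+0.0095) = -0.033614
Convexity effect: 0.5 × 16.62796 × (0.0095)² = +0.0007503
ΔP/P ≈ -0.033614 + 0.0007503 = -0.032863 = -3.2863%.

-3.29%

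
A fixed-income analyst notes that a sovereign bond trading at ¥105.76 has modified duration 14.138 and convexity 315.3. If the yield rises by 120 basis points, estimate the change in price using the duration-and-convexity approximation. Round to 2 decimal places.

-¥15.54

Duration effect: -D_mod·Δy = -14.138 × (+0.012) = -0.169656
Convexity effect: ½·C·(Δy)² = 0.5 × 315.3 × (0.012)² = +0.0227016
ΔP/P ≈ -0.169656 + 0.0227016 = -0.1469544
ΔP ≈ 105.76 × (-0.1469544) = -15.541897344.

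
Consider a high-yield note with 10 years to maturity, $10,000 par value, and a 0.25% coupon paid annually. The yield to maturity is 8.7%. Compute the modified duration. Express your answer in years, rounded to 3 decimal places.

9.028 years

Periodic yield y = 0.087. First find Macaulay duration:
  t   CF        PV=CF/(1+0.087)^t    t·PV
  1        25.00        22.9991        22.9991
  2        25.00        21.1583        42.3166
  3        25.00        19.4649        58.3946
  4        25.00        17.9070        71.6278
  5        25.00        16.4737        82.3687
  6        25.00        15.1552        90.9314
  7        25.00        13.9423        97.5958
  8        25.00        12.8264       102.6109
  9        25.00        11.7998       106.1981
  10   10,025.00     4,353.0027    43,530.0274
  Σ                  4,504.7293    44,205.0705
P = 4,504.7293; Macaulay duration = 44,205.0705 / 4,504.7293 = 9.81304 years.
Modified duration = D_Mac / (1 + y) = 9.81304 / 1.087 = 9.02763 years.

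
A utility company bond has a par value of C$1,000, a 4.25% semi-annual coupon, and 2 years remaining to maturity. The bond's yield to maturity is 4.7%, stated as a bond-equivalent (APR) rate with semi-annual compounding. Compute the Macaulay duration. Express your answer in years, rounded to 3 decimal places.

1.938 years

Periodic yield y = 0.0235. Discount each cash flow and weight by its period:
  t   CF        PV=CF/(1+0.0235)^t    t·PV
  1        21.25        20.7621        20.7621
  2        21.25        20.2854        40.5708
  3        21.25        19.8196        59.4589
  4     1,021.25       930.6378     3,722.5511
  Σ                    991.5049     3,843.3429
Price P = Σ PV = 991.5049.
Macaulay duration = Σ(t·PV) / P = 3,843.3429 / 991.5049 = 3.87627 half-year periods.
In years: 3.87627 / 2 = 1.93814 years.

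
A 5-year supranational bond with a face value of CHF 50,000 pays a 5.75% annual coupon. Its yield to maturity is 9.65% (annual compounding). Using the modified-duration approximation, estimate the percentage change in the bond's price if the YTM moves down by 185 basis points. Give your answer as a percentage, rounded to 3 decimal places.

+7.484%

Periodic yield y = 0.0965. Modified duration first:
  t   CF        PV=CF/(1+0.0965)^t    t·PV
  1     2,875.00     2,621.9790     2,621.9790
  2     2,875.00     2,391.2257     4,782.4515
  3     2,875.00     2,180.7804     6,542.3413
  4     2,875.00     1,988.8558     7,955.4234
  5    52,875.00    33,358.5527   166,792.7636
  Σ                 42,541.3938   188,694.9588
P = 42,541.3938; D_Mac = 4.43556 yrs; D_mod = 4.43556/(1+0.0965) = 4.04520 yrs.
ΔP/P ≈ -D_mod · Δy = -4.04520 × (-0.0185) = +0.074836 = +7.4836%.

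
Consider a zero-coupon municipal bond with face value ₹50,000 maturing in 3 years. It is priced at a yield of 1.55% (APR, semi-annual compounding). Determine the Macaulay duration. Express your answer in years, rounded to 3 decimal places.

A zero-coupon bond has a single cash flow at maturity, so its Macaulay duration equals its maturity: 3 years.
(Equivalently: 6 semi-annual periods ÷ 2 = 3 years.)

3.000 years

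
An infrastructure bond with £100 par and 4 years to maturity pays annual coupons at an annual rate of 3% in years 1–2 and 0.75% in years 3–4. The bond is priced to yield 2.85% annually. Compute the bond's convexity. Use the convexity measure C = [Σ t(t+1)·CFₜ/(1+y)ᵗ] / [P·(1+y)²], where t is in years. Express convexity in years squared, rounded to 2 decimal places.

17.95

With y = 0.0285:
  t   CF        PV=CF/(1+0.0285)^t    t·PV        t(t+1)·PV
  1         3.00         2.9169         2.9169           5.8337
  2         3.00         2.8360         5.6721          17.0163
  3         0.75         0.6894         2.0681           8.2724
  4       100.75        90.0384       360.1537       1,800.7684
  Σ                     96.4807       370.8107       1,831.8908
P = 96.4807.
Convexity = Σ t(t+1)·PV / [P·(1+y)²] = 1,831.8908 / (96.4807 × 1.057812) = 17.94943.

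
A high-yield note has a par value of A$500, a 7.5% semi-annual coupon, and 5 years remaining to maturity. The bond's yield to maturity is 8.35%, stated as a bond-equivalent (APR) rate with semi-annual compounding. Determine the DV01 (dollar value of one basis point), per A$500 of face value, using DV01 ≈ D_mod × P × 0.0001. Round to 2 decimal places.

Periodic yield y = 0.04175.
  t   CF        PV=CF/(1+0.04175)^t    t·PV
  1        18.75        17.9986        17.9986
  2        18.75        17.2772        34.5545
  3        18.75        16.5848        49.7545
  4        18.75        15.9202        63.6806
  5        18.75        15.2821        76.4106
  6        18.75        14.6697        88.0180
  7        18.75        14.0818        98.5723
  8        18.75        13.5174       108.1392
  9        18.75        12.9757       116.7810
  10      518.75       344.6061     3,446.0615
  Σ                    482.9135     4,099.9707
P = 482.9135; D_Mac = 8.49007 half-year periods = 4.24504 yrs; D_mod = 4.07491 yrs.
DV01 ≈ 4.07491 × 482.9135 × 0.0001 = 0.196783.

A$0.20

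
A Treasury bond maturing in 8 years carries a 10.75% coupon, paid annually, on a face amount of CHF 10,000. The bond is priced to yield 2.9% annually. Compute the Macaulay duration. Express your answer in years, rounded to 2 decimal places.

6.22 years

Periodic yield y = 0.029. Discount each cash flow and weight by its year:
  t   CF        PV=CF/(1+0.029)^t    t·PV
  1     1,075.00     1,044.7036     1,044.7036
  2     1,075.00     1,015.2610     2,030.5221
  3     1,075.00       986.6482     2,959.9447
  4     1,075.00       958.8418     3,835.3673
  5     1,075.00       931.8191     4,659.0953
  6     1,075.00       905.5579     5,433.3473
  7     1,075.00       880.0368     6,160.2577
  8    11,075.00     8,810.9094    70,487.2754
  Σ                 15,533.7779    96,610.5133
Price P = Σ PV = 15,533.7779.
Macaulay duration = Σ(t·PV) / P = 96,610.5133 / 15,533.7779 = 6.21938 years.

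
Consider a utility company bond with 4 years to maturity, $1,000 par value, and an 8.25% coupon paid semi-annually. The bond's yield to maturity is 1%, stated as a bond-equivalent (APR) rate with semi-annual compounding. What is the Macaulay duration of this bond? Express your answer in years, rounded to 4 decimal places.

3.5568 years

Periodic yield y = 0.005. Discount each cash flow and weight by its period:
  t   CF        PV=CF/(1+0.005)^t    t·PV
  1        41.25        41.0448        41.0448
  2        41.25        40.8406        81.6811
  3        41.25        40.6374       121.9122
  4        41.25        40.4352       161.7408
  5        41.25        40.2340       201.1702
  6        41.25        40.0339       240.2032
  7        41.25        39.8347       278.8429
  8     1,041.25     1,000.5217     8,004.1737
  Σ                  1,283.5823     9,130.7690
Price P = Σ PV = 1,283.5823.
Macaulay duration = Σ(t·PV) / P = 9,130.7690 / 1,283.5823 = 7.11351 half-year periods.
In years: 7.11351 / 2 = 3.55675 years.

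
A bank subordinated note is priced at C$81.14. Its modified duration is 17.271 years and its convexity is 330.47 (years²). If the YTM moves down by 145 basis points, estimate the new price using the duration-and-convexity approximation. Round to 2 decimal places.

C$104.28

Duration effect: -D_mod·Δy = -17.271 × (-0.0145) = +0.2504295
Convexity effect: ½·C·(Δy)² = 0.5 × 330.47 × (-0.0145)² = +0.03474065875
ΔP/P ≈ +0.2504295 + 0.03474065875 = +0.28517015875
New price ≈ 81.14 × (1 + 0.28517015875) = 104.278706680975.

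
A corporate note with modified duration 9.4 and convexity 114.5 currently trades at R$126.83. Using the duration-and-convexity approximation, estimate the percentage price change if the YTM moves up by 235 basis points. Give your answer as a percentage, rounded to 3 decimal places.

Duration effect: -D_mod·Δy = -9.4 × (+0.0235) = -0.220900
Convexity effect: ½·C·(Δy)² = 0.5 × 114.5 × (0.0235)² = +0.0316163125
ΔP/P ≈ -0.220900 + 0.0316163125 = -0.1892836875
= -18.92836875%.

-18.928%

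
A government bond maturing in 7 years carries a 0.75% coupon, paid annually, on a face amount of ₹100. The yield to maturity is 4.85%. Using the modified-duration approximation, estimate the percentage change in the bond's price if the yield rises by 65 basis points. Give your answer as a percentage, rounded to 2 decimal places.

-4.23%

Periodic yield y = 0.0485. Modified duration first:
  t   CF        PV=CF/(1+0.0485)^t    t·PV
  1         0.75         0.7153         0.7153
  2         0.75         0.6822         1.3644
  3         0.75         0.6507         1.9520
  4         0.75         0.6206         2.4823
  5         0.75         0.5919         2.9593
  6         0.75         0.5645         3.3869
  7       100.75        72.3213       506.2489
  Σ                     76.1464       519.1090
P = 76.1464; D_Mac = 6.81725 yrs; D_mod = 6.81725/(1+0.0485) = 6.50191 yrs.
ΔP/P ≈ -D_mod · Δy = -6.50191 × (+0.0065) = -0.042262 = -4.2262%.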